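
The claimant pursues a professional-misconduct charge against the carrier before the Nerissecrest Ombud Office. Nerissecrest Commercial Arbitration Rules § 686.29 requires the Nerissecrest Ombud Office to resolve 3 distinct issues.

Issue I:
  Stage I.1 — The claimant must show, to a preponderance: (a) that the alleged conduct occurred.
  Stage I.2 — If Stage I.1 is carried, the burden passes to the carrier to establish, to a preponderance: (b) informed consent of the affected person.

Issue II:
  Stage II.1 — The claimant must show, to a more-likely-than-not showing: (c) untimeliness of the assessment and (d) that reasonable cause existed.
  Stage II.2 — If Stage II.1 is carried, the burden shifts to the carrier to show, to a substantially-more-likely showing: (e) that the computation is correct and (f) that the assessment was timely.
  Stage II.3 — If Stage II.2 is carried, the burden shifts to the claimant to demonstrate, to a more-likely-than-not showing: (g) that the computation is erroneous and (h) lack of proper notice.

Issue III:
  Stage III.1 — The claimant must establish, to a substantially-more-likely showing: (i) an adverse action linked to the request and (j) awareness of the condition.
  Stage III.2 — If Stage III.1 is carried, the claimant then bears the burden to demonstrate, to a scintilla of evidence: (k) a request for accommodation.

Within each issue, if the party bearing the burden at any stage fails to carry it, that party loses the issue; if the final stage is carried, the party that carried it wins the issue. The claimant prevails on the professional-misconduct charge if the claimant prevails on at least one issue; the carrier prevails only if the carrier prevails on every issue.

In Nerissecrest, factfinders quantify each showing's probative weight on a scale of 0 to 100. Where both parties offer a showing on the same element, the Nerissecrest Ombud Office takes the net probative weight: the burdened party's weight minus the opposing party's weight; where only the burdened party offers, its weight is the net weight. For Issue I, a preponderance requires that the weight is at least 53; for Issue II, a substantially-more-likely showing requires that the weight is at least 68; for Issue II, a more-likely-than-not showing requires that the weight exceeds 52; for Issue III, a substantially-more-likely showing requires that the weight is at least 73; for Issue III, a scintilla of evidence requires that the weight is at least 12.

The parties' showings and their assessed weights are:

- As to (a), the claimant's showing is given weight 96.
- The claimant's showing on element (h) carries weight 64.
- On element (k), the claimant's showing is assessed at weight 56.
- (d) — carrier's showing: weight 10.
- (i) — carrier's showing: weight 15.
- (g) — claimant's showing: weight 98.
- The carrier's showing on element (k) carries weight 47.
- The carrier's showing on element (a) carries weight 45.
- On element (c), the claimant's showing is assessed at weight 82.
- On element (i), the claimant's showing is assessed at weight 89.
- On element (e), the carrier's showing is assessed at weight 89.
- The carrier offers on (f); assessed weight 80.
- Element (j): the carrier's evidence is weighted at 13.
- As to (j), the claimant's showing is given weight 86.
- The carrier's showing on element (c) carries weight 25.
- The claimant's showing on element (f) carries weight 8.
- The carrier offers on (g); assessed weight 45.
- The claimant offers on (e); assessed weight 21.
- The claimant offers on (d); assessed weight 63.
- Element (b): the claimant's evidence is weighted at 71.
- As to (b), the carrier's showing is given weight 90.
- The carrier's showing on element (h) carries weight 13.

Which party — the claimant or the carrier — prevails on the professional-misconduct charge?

— Issue I —
At Stage I.1 the claimant must meet a preponderance (weight is at least 53): on (a) the weight is 96 less the opposing 45 gives net 51, which does not reach 53, so (a) does not meet the standard.
  Not every element is met, so the claimant fails to carry Stage I.1.
The carrier prevails on this issue.
— Issue II —
At Stage II.1 the claimant must meet a more-likely-than-not showing (weight exceeds 52): on (c) the weight is 82 less the opposing 25 gives net 57, > 52, so (c) meets the standard; on (d) the weight is 63 less the opposing 10 gives net 53, > 52, so (d) meets the standard.
  All elements met. The burden passes to the carrier.
At Stage II.2 the carrier must meet a substantially-more-likely showing (weight is at least 68): on (e) the weight is 89 less the opposing 21 gives net 68, ≥ 68, so (e) meets the standard; on (f) the weight is 80 less the opposing 8 gives net 72, ≥ 68, so (f) meets the standard.
  Stage II.2 carried; the burden shifts to the claimant.
At Stage II.3 the claimant must meet a more-likely-than-not showing (weight exceeds 52): on (g) the weight is 98 less the opposing 45 gives net 53, which does exceed 52, so (g) meets the standard; on (h) the weight is 64 less the opposing 13 gives net 51, which does not exceed 52, so (h) does not meet the standard.
  Not every element is met, so the claimant fails to carry Stage II.3.
The analysis ends at Stage II.3; the carrier prevails on this issue.
— Issue III —
Stage III.1 — burden on claimant; standard: a substantially-more-likely showing (weight is at least 73).
    (i): 89 − 15 = 74 ≥ 73 [met]
    (j): 86 − 13 = 73 ≥ 73 [met]
  All elements met. The claimant retains the burden for Stage III.2.
Stage III.2 — burden on claimant; standard: a scintilla of evidence (weight is at least 12).
    (k): 56 − 47 = 9 < 12 [not met]
  The claimant does not carry Stage III.2.
The carrier prevails on this issue.
Per-issue: Issue I → carrier; Issue II → carrier; Issue III → carrier. The claimant must prevail on at least one issue; overall, the carrier prevails.

carrier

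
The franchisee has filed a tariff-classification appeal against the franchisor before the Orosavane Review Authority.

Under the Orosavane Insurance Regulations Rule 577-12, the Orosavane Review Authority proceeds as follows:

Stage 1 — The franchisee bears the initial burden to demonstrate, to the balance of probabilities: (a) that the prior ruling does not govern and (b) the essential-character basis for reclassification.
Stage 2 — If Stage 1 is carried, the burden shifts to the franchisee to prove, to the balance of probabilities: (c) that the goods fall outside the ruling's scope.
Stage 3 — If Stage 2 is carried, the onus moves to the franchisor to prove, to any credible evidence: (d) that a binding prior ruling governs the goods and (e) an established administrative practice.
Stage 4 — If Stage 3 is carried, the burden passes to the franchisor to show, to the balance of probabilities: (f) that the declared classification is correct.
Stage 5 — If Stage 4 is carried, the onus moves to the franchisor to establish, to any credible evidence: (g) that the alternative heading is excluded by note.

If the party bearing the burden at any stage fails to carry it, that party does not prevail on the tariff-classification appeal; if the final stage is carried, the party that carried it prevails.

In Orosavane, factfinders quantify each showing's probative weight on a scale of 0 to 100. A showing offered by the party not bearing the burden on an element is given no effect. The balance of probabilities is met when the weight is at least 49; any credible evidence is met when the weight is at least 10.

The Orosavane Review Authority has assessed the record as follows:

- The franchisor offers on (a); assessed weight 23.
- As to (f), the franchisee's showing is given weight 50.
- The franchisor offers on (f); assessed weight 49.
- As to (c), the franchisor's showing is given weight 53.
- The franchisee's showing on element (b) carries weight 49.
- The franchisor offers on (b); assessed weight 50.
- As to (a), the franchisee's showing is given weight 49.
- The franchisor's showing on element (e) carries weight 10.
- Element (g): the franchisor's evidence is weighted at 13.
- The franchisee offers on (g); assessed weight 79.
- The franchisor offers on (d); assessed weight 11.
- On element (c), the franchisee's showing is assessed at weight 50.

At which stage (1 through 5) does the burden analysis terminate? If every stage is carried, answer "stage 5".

At Stage 1 the franchisee must meet the balance of probabilities (weight is at least 49): on (a) the weight is 49 (the franchisor's 23 is given no effect), ≥ 49, so (a) meets the standard; on (b) the weight is 49 (the franchisor's 50 is given no effect), ≥ 49, so (b) meets the standard.
  Stage 1 is satisfied; the franchisee continues to bear the burden.
At Stage 2 the franchisee must meet the balance of probabilities (weight is at least 49): on (c) the weight is 50 (the franchisor's 53 is given no effect), ≥ 49, so (c) meets the standard.
  Stage 2 is satisfied; the onus moves to the franchisor.
At Stage 3 the franchisor must meet any credible evidence (weight is at least 10): on (d) the weight is 11, which does reach 10, so (d) meets the standard; on (e) the weight is 10, ≥ 10, so (e) meets the standard.
  All elements met. The franchisor retains the burden for Stage 4.
At Stage 4 the franchisor must meet the balance of probabilities (weight is at least 49): on (f) the weight is 49 (the franchisee's 50 is given no effect), ≥ 49, so (f) meets the standard.
  All elements met. The franchisor retains the burden for Stage 5.
At Stage 5 the franchisor must meet any credible evidence (weight is at least 10): on (g) the weight is 13 (the franchisee's 79 is given no effect), which does reach 10, so (g) meets the standard.
  Stage 5 carried; the final stage is satisfied.
With every stage satisfied, the franchisor prevails.

stage 5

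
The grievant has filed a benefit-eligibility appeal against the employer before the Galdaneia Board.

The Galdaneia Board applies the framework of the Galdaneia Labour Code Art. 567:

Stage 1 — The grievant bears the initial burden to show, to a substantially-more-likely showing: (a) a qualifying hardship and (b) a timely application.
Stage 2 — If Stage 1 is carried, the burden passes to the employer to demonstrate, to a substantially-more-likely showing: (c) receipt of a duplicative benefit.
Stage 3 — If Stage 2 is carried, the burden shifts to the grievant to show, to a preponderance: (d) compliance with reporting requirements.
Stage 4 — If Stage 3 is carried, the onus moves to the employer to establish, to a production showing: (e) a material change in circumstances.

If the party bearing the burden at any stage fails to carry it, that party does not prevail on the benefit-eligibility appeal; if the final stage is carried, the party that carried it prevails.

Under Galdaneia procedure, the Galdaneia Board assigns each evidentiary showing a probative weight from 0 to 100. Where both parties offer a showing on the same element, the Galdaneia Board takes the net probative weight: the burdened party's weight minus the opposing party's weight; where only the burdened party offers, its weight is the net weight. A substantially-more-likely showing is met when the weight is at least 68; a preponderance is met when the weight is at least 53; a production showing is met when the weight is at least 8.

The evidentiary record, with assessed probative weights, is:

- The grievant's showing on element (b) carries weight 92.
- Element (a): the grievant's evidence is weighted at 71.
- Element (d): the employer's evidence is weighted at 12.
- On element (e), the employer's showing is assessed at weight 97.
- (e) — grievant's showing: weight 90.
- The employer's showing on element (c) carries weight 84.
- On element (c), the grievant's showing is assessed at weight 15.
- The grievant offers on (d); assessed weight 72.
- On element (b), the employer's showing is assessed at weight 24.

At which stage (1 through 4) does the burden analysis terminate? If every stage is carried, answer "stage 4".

stage 4

Stage 1 — burden on grievant; standard: a substantially-more-likely showing (weight is at least 68).
    (a): 71 ≥ 68 [met]
    (b): 92 − 24 = 68 ≥ 68 [met]
  All elements met. The burden passes to the employer.
Stage 2 — burden on employer; standard: a substantially-more-likely showing (weight is at least 68).
    (c): 84 − 15 = 69 ≥ 68 [met]
  Stage 2 carried; the burden shifts to the grievant.
Stage 3 — burden on grievant; standard: a preponderance (weight is at least 53).
    (d): 72 − 12 = 60 ≥ 53 [met]
  All elements met. The burden passes to the employer.
Stage 4 — burden on employer; standard: a production showing (weight is at least 8).
    (e): 97 − 90 = 7 < 8 [not met]
  Stage 4 not carried; the employer fails its burden.
The analysis ends at Stage 4; the grievant prevails.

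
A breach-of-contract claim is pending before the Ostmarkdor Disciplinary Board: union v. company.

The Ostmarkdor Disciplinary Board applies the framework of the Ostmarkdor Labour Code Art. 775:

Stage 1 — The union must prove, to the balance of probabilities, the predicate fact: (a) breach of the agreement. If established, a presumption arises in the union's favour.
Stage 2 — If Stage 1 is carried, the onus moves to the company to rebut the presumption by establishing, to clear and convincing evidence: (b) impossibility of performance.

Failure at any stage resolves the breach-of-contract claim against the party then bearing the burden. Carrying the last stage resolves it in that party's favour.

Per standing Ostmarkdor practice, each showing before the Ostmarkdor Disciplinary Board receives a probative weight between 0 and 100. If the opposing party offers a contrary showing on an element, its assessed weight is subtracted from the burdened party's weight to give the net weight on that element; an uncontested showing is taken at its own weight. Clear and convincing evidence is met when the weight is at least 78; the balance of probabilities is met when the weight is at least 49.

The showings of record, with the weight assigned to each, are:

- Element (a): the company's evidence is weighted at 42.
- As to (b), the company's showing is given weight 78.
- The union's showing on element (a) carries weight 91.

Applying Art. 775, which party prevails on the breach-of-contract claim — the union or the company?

At Stage 1 the union must meet the balance of probabilities (weight is at least 49): on (a) the weight is 91 less the opposing 42 gives net 49, which does reach 49, so (a) meets the standard.
  Stage 1 carried; the burden shifts to the company.
At Stage 2 the company must meet clear and convincing evidence (weight is at least 78): on (b) the weight is 78, which does reach 78, so (b) meets the standard.
  All elements met at the final stage.
With every stage satisfied, the company prevails.

company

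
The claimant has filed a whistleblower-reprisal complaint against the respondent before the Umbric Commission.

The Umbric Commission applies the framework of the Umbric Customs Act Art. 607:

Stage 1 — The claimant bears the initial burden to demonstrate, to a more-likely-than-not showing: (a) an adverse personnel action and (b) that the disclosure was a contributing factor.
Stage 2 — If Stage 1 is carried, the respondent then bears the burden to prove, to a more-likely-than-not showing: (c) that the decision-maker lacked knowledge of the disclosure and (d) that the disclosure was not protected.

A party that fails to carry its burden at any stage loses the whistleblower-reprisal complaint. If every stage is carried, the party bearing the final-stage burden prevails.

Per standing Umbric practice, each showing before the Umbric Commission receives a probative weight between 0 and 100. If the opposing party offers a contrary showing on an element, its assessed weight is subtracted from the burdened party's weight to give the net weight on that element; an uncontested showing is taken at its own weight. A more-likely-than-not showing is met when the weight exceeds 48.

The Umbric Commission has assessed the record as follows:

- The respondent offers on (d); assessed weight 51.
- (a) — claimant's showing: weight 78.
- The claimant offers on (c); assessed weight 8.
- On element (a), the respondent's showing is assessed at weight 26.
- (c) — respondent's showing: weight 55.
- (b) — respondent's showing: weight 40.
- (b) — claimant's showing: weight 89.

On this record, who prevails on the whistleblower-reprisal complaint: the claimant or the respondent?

claimant

Stage 1 — burden on claimant; standard: a more-likely-than-not showing (weight exceeds 48).
    (a): 78 − 26 = 52 > 48 [met]
    (b): 89 − 40 = 49 > 48 [met]
  The claimant carries Stage 1; the respondent now bears the burden.
Stage 2 — burden on respondent; standard: a more-likely-than-not showing (weight exceeds 48).
    (c): 55 − 8 = 47 ≤ 48 [not met]
    (d): 51 > 48 [met]
  Not every element is met, so the respondent fails to carry Stage 2.
The analysis ends at Stage 2; the claimant prevails.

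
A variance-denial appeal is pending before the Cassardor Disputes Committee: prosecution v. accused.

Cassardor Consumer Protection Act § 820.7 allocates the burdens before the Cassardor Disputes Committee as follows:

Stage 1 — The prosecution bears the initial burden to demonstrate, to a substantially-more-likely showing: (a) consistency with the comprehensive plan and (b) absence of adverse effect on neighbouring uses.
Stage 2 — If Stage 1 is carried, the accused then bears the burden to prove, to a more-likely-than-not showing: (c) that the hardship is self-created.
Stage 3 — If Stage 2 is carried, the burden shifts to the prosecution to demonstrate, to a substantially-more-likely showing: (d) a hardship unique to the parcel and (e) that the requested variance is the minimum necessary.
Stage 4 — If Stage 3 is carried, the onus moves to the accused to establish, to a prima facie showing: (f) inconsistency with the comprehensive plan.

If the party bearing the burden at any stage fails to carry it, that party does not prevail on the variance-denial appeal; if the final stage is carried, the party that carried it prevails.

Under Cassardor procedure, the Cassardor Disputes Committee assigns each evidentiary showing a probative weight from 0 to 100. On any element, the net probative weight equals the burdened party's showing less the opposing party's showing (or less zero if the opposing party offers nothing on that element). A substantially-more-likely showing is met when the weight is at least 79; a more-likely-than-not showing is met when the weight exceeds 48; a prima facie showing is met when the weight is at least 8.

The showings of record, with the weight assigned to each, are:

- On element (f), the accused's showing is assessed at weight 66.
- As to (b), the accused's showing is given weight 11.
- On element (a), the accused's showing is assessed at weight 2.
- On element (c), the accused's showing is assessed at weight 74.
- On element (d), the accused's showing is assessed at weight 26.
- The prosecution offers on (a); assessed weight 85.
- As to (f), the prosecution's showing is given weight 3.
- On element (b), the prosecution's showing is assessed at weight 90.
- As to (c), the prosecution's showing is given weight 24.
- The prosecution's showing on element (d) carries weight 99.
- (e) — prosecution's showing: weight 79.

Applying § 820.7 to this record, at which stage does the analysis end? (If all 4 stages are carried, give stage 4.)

stage 3

At Stage 1 the prosecution must meet a substantially-more-likely showing (weight is at least 79): on (a) the weight is 85 less the opposing 2 gives net 83, ≥ 79, so (a) meets the standard; on (b) the weight is 90 less the opposing 11 gives net 79, ≥ 79, so (b) meets the standard.
  The prosecution carries Stage 1; the accused now bears the burden.
At Stage 2 the accused must meet a more-likely-than-not showing (weight exceeds 48): on (c) the weight is 74 less the opposing 24 gives net 50, > 48, so (c) meets the standard.
  Stage 2 is satisfied; the onus moves to the prosecution.
At Stage 3 the prosecution must meet a substantially-more-likely showing (weight is at least 79): on (d) the weight is 99 less the opposing 26 gives net 73, < 79, so (d) does not meet the standard; on (e) the weight is 79, which does reach 79, so (e) meets the standard.
  Stage 3 not carried; the prosecution fails its burden.
So the accused prevails.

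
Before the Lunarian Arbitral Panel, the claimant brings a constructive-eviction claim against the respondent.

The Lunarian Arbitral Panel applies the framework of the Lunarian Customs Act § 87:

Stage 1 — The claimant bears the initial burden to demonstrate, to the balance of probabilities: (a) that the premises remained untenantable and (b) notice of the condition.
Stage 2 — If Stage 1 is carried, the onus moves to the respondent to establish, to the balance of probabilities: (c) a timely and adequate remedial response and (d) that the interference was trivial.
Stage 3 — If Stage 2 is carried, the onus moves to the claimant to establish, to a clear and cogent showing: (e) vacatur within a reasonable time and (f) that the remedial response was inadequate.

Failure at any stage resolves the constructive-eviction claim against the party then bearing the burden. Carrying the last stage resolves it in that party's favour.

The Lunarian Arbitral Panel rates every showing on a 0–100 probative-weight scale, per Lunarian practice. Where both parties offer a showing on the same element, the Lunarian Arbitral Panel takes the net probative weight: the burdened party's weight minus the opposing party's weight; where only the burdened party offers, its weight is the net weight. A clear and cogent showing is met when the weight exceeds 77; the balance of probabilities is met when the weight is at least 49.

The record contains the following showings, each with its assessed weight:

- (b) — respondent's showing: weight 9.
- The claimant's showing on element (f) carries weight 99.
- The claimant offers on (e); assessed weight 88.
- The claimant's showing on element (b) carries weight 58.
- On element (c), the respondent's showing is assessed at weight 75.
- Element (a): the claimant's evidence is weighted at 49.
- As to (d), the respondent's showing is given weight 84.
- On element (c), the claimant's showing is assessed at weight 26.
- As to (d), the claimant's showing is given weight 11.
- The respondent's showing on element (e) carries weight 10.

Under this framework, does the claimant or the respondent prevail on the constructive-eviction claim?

Stage 1 — burden on claimant; standard: the balance of probabilities (weight is at least 49).
    (a): 49 ≥ 49 [met]
    (b): 58 − 9 = 49 ≥ 49 [met]
  Stage 1 is satisfied; the onus moves to the respondent.
Stage 2 — burden on respondent; standard: the balance of probabilities (weight is at least 49).
    (c): 75 − 26 = 49 ≥ 49 [met]
    (d): 84 − 11 = 73 ≥ 49 [met]
  Stage 2 is satisfied; the onus moves to the claimant.
Stage 3 — burden on claimant; standard: a clear and cogent showing (weight exceeds 77).
    (e): 88 − 10 = 78 > 77 [met]
    (f): 99 > 77 [met]
  The claimant carries the last stage.
With every stage satisfied, the claimant prevails.

claimant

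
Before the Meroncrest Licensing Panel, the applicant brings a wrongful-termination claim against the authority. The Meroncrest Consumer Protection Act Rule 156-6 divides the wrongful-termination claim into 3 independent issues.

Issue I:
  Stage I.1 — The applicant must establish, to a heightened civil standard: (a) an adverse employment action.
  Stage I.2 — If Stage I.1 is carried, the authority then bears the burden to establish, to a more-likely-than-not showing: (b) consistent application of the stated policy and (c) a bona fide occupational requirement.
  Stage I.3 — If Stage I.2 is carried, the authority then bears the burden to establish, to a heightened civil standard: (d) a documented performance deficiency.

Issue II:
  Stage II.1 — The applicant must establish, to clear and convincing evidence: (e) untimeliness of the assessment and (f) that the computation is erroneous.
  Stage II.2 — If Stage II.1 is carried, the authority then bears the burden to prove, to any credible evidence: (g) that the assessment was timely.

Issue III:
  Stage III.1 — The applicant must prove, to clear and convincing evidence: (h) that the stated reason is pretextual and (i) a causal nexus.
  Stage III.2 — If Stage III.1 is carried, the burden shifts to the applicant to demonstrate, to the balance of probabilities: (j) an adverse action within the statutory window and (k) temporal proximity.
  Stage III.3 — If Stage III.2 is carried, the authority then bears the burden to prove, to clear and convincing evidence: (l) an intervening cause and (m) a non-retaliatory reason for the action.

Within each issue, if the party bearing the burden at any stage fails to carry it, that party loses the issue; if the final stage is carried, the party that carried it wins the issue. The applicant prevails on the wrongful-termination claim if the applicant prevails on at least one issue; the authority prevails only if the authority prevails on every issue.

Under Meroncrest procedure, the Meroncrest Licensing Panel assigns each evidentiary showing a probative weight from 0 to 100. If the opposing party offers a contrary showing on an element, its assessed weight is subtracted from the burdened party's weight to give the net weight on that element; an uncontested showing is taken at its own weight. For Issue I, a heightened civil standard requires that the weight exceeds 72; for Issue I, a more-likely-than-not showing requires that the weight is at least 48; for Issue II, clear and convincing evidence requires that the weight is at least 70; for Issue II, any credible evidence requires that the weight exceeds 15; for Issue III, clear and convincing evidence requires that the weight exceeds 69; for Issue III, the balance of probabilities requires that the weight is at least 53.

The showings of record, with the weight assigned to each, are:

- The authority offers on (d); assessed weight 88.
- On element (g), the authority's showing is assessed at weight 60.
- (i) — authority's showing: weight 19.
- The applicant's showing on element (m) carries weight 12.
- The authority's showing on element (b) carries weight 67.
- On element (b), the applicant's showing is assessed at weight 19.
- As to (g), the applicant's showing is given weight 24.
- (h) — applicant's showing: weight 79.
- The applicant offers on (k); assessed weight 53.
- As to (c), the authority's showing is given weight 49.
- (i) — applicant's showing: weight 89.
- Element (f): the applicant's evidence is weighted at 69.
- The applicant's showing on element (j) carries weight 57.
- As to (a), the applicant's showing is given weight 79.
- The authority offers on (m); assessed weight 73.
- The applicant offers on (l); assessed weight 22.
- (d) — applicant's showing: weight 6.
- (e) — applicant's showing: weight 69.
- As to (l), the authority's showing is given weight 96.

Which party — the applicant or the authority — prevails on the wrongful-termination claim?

applicant

— Issue I —
Stage I.1 — burden on applicant; standard: a heightened civil standard (weight exceeds 72).
    (a): 79 > 72 [met]
  The applicant carries Stage I.1; the authority now bears the burden.
Stage I.2 — burden on authority; standard: a more-likely-than-not showing (weight is at least 48).
    (b): 67 − 19 = 48 ≥ 48 [met]
    (c): 49 ≥ 48 [met]
  Stage I.2 carried; the burden remains with the authority.
Stage I.3 — burden on authority; standard: a heightened civil standard (weight exceeds 72).
    (d): 88 − 6 = 82 > 72 [met]
  Stage I.3 carried; the final stage is satisfied.
All stages carried — the authority prevails on this issue.
— Issue II —
Stage II.1 — burden on applicant; standard: clear and convincing evidence (weight is at least 70).
    (e): 69 < 70 [not met]
    (f): 69 < 70 [not met]
  Not every element is met, so the applicant fails to carry Stage II.1.
The analysis ends at Stage II.1; the authority prevails on this issue.
— Issue III —
At Stage III.1 the applicant must meet clear and convincing evidence (weight exceeds 69): on (h) the weight is 79, > 69, so (h) meets the standard; on (i) the weight is 89 less the opposing 19 gives net 70, > 69, so (i) meets the standard.
  All elements met. The applicant retains the burden for Stage III.2.
At Stage III.2 the applicant must meet the balance of probabilities (weight is at least 53): on (j) the weight is 57, which does reach 53, so (j) meets the standard; on (k) the weight is 53, ≥ 53, so (k) meets the standard.
  Stage III.2 is satisfied; the onus moves to the authority.
At Stage III.3 the authority must meet clear and convincing evidence (weight exceeds 69): on (l) the weight is 96 less the opposing 22 gives net 74, > 69, so (l) meets the standard; on (m) the weight is 73 less the opposing 12 gives net 61, ≤ 69, so (m) does not meet the standard.
  Not every element is met, so the authority fails to carry Stage III.3.
The applicant prevails on this issue.
Per-issue: Issue I → authority; Issue II → authority; Issue III → applicant. The applicant must prevail on at least one issue; overall, the applicant prevails.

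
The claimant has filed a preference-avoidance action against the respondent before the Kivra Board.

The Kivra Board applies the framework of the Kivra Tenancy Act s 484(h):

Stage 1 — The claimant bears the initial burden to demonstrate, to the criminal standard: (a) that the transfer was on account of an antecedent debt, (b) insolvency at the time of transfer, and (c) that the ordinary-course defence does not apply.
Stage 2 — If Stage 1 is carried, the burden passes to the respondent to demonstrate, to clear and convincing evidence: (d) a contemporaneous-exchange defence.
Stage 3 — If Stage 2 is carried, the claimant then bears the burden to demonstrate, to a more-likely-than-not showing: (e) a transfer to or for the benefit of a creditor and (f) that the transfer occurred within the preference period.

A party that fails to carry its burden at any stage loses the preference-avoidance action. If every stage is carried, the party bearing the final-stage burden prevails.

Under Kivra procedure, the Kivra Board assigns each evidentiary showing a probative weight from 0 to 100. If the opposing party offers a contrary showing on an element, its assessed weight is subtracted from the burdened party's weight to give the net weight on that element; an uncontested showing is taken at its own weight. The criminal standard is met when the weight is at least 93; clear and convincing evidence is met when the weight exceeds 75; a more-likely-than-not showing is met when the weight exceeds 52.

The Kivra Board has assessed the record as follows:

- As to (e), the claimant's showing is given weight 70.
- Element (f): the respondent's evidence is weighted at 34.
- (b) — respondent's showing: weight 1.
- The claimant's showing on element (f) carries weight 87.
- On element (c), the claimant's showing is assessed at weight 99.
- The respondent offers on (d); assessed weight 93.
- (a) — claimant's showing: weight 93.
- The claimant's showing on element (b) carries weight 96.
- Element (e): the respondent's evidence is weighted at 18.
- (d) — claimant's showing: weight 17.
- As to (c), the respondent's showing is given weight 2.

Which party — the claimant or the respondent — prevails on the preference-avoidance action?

respondent

At Stage 1 the claimant must meet the criminal standard (weight is at least 93): on (a) the weight is 93, which does reach 93, so (a) meets the standard; on (b) the weight is 96 less the opposing 1 gives net 95, ≥ 93, so (b) meets the standard; on (c) the weight is 99 less the opposing 2 gives net 97, ≥ 93, so (c) meets the standard.
  The claimant carries Stage 1; the respondent now bears the burden.
At Stage 2 the respondent must meet clear and convincing evidence (weight exceeds 75): on (d) the weight is 93 less the opposing 17 gives net 76, > 75, so (d) meets the standard.
  All elements met. The burden passes to the claimant.
At Stage 3 the claimant must meet a more-likely-than-not showing (weight exceeds 52): on (e) the weight is 70 less the opposing 18 gives net 52, ≤ 52, so (e) does not meet the standard; on (f) the weight is 87 less the opposing 34 gives net 53, which does exceed 52, so (f) meets the standard.
  Not every element is met, so the claimant fails to carry Stage 3.
So the respondent prevails.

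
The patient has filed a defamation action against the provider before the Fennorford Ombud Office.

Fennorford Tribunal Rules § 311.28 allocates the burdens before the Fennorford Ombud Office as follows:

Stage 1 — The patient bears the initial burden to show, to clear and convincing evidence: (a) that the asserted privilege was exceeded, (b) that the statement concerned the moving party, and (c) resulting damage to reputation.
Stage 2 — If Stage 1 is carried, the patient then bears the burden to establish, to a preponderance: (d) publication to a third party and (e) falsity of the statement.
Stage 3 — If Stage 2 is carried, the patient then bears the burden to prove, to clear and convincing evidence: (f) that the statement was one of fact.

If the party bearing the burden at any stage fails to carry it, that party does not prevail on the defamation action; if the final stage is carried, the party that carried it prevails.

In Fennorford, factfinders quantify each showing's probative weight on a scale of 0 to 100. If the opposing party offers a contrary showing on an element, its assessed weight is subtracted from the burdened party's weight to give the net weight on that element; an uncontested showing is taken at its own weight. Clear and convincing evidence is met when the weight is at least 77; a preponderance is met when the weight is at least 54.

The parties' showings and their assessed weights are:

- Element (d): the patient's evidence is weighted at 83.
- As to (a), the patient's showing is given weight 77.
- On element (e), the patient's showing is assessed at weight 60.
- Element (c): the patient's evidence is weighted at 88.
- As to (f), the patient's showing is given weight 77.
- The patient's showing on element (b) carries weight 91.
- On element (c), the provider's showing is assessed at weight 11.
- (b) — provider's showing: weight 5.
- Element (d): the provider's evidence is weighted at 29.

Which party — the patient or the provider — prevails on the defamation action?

Stage 1 (patient, clear and convincing evidence, weight is at least 77): (a) 77 ≥ 77 — meets; (b) net 91−5=86 ≥ 77 — meets; (c) net 88−11=77 ≥ 77 — meets.
  All elements met. The patient retains the burden for Stage 2.
Stage 2 (patient, a preponderance, weight is at least 54): (d) net 83−29=54 ≥ 54 — meets; (e) 60 ≥ 54 — meets.
  All elements met. The patient retains the burden for Stage 3.
Stage 3 (patient, clear and convincing evidence, weight is at least 77): (f) 77 ≥ 77 — meets.
  All elements met at the final stage.
All stages carried — the patient prevails.

patient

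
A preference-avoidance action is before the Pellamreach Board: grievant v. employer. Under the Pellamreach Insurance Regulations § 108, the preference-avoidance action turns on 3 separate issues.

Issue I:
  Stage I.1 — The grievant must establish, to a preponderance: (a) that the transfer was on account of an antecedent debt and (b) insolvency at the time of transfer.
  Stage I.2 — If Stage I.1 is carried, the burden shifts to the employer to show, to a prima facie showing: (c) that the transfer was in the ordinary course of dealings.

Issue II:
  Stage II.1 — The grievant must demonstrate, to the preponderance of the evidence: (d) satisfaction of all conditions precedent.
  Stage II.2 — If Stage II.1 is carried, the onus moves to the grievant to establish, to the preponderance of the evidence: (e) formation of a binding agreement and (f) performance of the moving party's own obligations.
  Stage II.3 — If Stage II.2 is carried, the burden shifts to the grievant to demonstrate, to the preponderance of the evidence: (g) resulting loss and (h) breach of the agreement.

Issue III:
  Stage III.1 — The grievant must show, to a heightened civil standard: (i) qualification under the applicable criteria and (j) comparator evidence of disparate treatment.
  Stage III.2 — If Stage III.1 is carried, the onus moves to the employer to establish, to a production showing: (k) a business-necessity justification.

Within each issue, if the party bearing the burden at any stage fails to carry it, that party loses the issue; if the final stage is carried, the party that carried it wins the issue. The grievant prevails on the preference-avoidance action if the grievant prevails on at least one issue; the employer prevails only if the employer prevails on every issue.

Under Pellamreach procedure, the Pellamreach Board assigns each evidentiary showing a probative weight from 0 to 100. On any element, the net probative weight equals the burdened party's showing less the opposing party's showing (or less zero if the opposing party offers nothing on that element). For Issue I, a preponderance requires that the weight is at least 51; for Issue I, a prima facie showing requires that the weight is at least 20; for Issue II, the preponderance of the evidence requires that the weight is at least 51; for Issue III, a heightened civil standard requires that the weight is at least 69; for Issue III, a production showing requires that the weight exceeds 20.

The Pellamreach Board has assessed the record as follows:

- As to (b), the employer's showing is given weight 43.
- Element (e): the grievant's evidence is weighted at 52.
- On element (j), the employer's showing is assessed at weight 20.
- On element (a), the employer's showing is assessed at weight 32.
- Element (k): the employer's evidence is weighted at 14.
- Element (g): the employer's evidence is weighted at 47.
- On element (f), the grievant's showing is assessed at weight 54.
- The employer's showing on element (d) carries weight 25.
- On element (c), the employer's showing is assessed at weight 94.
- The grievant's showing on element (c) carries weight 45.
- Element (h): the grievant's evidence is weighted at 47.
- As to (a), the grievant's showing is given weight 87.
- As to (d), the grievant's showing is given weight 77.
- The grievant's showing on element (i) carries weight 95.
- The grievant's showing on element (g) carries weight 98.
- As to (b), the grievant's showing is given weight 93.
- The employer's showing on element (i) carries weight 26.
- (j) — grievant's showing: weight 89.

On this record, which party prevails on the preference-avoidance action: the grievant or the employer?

— Issue I —
Stage I.1 — burden on grievant; standard: a preponderance (weight is at least 51).
    (a): 87 − 32 = 55 ≥ 51 [met]
    (b): 93 − 43 = 50 < 51 [not met]
  Stage I.1 not carried; the grievant fails its burden.
The employer prevails on this issue.
— Issue II —
Stage II.1 (grievant, the preponderance of the evidence, weight is at least 51): (d) net 77−25=52 ≥ 51 — meets.
  Stage II.1 is satisfied; the grievant continues to bear the burden.
Stage II.2 (grievant, the preponderance of the evidence, weight is at least 51): (e) 52 ≥ 51 — meets; (f) 54 ≥ 51 — meets.
  All elements met. The grievant retains the burden for Stage II.3.
Stage II.3 (grievant, the preponderance of the evidence, weight is at least 51): (g) net 98−47=51 ≥ 51 — meets; (h) 47 < 51 — fails.
  Not every element is met, so the grievant fails to carry Stage II.3.
The employer prevails on this issue.
— Issue III —
Stage III.1 (grievant, a heightened civil standard, weight is at least 69): (i) net 95−26=69 ≥ 69 — meets; (j) net 89−20=69 ≥ 69 — meets.
  Stage III.1 carried; the burden shifts to the employer.
Stage III.2 (employer, a production showing, weight exceeds 20): (k) 14 ≤ 20 — fails.
  Stage III.2 not carried; the employer fails its burden.
The analysis ends at Stage III.2; the grievant prevails on this issue.
Per-issue: Issue I → employer; Issue II → employer; Issue III → grievant. The grievant must prevail on at least one issue; overall, the grievant prevails.

grievant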